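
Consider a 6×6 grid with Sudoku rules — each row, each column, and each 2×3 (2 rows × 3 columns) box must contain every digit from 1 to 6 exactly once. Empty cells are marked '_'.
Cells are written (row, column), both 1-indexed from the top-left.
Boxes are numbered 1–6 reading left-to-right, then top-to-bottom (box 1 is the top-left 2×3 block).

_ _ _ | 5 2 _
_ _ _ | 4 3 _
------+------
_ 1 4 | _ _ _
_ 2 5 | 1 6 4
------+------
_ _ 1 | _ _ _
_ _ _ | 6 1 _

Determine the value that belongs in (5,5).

Cell (5,5) itself could take any of {4, 5} by direct elimination.
Consider where 4 can go in column 5.
(3,5) is out (row 3 already has a 4).
So the only cell in column 5 that can hold 4 is (5,5).
Therefore (5,5) = 4.

4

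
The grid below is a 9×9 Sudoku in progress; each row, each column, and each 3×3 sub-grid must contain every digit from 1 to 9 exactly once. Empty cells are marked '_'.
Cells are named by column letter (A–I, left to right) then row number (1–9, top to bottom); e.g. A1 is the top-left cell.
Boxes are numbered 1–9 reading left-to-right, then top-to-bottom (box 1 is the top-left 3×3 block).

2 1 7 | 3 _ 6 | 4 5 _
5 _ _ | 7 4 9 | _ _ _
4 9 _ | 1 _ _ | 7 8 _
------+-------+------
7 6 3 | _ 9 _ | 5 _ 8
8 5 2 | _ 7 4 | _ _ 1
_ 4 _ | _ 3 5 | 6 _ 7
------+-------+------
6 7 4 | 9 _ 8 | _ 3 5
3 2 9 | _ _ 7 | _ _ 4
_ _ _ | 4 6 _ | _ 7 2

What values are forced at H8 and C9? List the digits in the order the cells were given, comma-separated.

For H8:
  Consider where 6 can go in row 8.
  D8 is out (box 8 already has a 6).
  E8 is out (column E already has a 6).
  G8 is out (column G already has a 6).
  So the only cell in row 8 that can hold 6 is H8.
  So H8 = 6.
For C9:
  Consider where 5 can go in box 7.
  A9 is out (column A already has a 5).
  B9 is out (column B already has a 5).
  So the only cell in box 7 that can hold 5 is C9.
  So C9 = 5.

6,5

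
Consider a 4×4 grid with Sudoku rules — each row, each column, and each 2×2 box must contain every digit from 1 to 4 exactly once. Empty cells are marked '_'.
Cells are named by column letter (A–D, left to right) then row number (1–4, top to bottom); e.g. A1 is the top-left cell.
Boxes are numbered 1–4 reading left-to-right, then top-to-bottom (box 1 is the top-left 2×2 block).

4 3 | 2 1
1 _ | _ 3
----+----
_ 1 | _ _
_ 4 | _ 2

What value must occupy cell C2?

4

Row 2 already contains {1, 3}.
Column C already contains {2}.
Its 2×2 block (box 2) already contains {1, 2, 3}.
The only value from 1–4 not eliminated is 4, so C2 = 4.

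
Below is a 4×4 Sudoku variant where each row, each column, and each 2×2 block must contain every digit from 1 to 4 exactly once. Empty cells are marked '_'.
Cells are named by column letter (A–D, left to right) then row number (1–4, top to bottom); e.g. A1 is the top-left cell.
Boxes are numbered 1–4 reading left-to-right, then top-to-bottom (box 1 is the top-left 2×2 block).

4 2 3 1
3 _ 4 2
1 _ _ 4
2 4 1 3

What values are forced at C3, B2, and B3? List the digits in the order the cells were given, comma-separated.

2,1,3

For C3:
  Row 3 already contains {1, 4}.
  Column C already contains {1, 3, 4}.
  Its 2×2 block (box 4) already contains {1, 3, 4}.
  The only value from 1–4 not eliminated is 2, so C3 = 2.
For B2:
  Row 2 already contains {2, 3, 4}.
  Column B already contains {2, 4}.
  Its 2×2 block (box 1) already contains {2, 3, 4}.
  The only value from 1–4 not eliminated is 1, so B2 = 1.
For B3:
  Row 3 already contains {1, 4}.
  Column B already contains {2, 4}.
  Its 2×2 block (box 3) already contains {1, 2, 4}.
  The only value from 1–4 not eliminated is 3, so B3 = 3.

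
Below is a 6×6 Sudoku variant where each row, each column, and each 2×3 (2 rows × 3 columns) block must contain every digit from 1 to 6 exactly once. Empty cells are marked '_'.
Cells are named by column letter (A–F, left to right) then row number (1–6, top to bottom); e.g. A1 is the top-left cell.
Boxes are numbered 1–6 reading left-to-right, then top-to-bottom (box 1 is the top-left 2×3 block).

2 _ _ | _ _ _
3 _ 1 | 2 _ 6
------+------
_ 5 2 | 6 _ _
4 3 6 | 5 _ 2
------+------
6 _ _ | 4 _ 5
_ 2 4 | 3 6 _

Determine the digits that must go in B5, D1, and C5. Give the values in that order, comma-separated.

For B5:
  Row 5 already contains {4, 5, 6}.
  Column B already contains {2, 3, 5}.
  Its 2×3 block (box 5) already contains {2, 4, 6}.
  The only value from 1–6 not eliminated is 1, so B5 = 1.
For D1:
  Row 1 already contains {2}.
  Column D already contains {2, 3, 4, 5, 6}.
  Its 2×3 block (box 2) already contains {2, 6}.
  The only value from 1–6 not eliminated is 1, so D1 = 1.
For C5:
  Row 5 already contains {4, 5, 6}.
  Column C already contains {1, 2, 4, 6}.
  Its 2×3 block (box 5) already contains {2, 4, 6}.
  The only value from 1–6 not eliminated is 3, so C5 = 3.

1,1,3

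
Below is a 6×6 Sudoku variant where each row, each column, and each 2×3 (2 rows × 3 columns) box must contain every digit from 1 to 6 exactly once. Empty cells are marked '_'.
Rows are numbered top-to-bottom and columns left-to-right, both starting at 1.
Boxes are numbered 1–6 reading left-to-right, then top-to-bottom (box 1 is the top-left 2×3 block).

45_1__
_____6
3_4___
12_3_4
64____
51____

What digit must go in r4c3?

5

Cell r4c3 itself could take any of {5, 6} by direct elimination.
Consider where 5 can go in column 3.
r1c3 is out (row 1 already has a 5).
r2c3 is out (box 1 already has a 5).
r5c3 is out (box 5 already has a 5).
r6c3 is out (row 6 already has a 5).
So the only cell in column 3 that can hold 5 is r4c3.
Therefore r4c3 = 5.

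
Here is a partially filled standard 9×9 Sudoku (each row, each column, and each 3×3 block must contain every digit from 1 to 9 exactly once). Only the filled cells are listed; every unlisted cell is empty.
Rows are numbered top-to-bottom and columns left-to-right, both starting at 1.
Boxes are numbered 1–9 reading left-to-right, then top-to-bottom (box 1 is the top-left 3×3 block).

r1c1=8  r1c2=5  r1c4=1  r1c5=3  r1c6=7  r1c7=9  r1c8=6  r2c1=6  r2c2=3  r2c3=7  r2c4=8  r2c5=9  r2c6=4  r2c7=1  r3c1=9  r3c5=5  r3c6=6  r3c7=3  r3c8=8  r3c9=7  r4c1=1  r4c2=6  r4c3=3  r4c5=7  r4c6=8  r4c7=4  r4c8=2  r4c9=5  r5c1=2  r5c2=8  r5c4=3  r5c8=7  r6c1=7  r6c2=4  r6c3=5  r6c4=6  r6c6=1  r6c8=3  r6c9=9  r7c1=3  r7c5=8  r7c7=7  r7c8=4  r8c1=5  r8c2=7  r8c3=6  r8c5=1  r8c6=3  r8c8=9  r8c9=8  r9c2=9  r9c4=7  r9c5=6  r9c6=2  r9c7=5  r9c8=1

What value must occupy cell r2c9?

Row 2 already contains {1, 3, 4, 6, 7, 8, 9}.
Column 9 already contains {5, 7, 8, 9}.
Its 3×3 block (box 3) already contains {1, 3, 6, 7, 8, 9}.
The only value from 1–9 not eliminated is 2, so r2c9 = 2.

2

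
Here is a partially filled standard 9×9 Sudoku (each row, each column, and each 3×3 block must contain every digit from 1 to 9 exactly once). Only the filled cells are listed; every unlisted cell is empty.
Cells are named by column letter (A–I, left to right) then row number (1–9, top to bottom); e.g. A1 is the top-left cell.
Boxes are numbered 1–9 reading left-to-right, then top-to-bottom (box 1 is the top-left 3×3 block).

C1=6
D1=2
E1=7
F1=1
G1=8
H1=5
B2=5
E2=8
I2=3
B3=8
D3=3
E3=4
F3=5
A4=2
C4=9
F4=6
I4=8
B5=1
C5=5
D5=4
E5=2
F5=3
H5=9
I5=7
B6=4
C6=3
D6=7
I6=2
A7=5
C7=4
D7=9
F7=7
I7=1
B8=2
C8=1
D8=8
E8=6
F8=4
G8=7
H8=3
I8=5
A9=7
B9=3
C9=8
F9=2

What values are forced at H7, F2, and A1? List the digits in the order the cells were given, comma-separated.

8,9,3

For H7:
  Consider where 8 can go in box 9.
  G7 is out (column G already has a 8).
  G9 is out (row 9 already has a 8).
  H9 is out (row 9 already has a 8).
  I9 is out (row 9 already has a 8).
  So the only cell in box 9 that can hold 8 is H7.
  So H7 = 8.
For F2:
  Row 2 already contains {3, 5, 8}.
  Column F already contains {1, 2, 3, 4, 5, 6, 7}.
  Its 3×3 block (box 2) already contains {1, 2, 3, 4, 5, 7, 8}.
  The only value from 1–9 not eliminated is 9, so F2 = 9.
For A1:
  Consider where 3 can go in box 1.
  B1 is out (column B already has a 3).
  A2 is out (row 2 already has a 3).
  C2 is out (row 2 already has a 3).
  A3 is out (row 3 already has a 3).
  C3 is out (row 3 already has a 3).
  So the only cell in box 1 that can hold 3 is A1.
  So A1 = 3.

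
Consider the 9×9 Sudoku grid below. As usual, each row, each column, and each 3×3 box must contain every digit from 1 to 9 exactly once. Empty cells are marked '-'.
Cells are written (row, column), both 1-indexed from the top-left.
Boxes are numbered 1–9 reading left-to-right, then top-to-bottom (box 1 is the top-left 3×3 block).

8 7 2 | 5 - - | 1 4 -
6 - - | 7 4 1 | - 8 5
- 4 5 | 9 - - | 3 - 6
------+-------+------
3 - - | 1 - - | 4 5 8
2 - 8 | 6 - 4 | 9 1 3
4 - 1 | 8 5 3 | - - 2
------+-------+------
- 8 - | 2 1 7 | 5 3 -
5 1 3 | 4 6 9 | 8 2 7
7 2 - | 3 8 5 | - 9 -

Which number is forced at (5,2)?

Row 5 already contains {1, 2, 3, 4, 6, 8, 9}.
Column 2 already contains {1, 2, 4, 7, 8}.
Its 3×3 block (box 4) already contains {1, 2, 3, 4, 8}.
The only value from 1–9 not eliminated is 5, so (5,2) = 5.

5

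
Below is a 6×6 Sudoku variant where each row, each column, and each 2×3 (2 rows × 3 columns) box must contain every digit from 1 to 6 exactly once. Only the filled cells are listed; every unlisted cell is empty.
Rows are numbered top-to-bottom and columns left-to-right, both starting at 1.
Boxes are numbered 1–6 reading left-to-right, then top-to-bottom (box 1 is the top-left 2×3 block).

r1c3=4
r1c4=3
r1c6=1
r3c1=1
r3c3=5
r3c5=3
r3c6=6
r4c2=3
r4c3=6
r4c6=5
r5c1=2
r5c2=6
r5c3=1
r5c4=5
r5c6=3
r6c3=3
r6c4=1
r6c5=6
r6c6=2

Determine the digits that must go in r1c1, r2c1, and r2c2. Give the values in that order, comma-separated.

For r1c1:
  Consider where 6 can go in row 1.
  r1c2 is out (column 2 already has a 6).
  r1c5 is out (column 5 already has a 6).
  So the only cell in row 1 that can hold 6 is r1c1.
  So r1c1 = 6.
For r2c1:
  Consider where 3 can go in column 1.
  r1c1 is out (row 1 already has a 3).
  r4c1 is out (row 4 already has a 3).
  r6c1 is out (row 6 already has a 3).
  So the only cell in column 1 that can hold 3 is r2c1.
  So r2c1 = 3.
For r2c2:
  Consider where 1 can go in box 1.
  r1c1 is out (row 1 already has a 1).
  r1c2 is out (row 1 already has a 1).
  r2c1 is out (column 1 already has a 1).
  r2c3 is out (column 3 already has a 1).
  So the only cell in box 1 that can hold 1 is r2c2.
  So r2c2 = 1.

6,3,1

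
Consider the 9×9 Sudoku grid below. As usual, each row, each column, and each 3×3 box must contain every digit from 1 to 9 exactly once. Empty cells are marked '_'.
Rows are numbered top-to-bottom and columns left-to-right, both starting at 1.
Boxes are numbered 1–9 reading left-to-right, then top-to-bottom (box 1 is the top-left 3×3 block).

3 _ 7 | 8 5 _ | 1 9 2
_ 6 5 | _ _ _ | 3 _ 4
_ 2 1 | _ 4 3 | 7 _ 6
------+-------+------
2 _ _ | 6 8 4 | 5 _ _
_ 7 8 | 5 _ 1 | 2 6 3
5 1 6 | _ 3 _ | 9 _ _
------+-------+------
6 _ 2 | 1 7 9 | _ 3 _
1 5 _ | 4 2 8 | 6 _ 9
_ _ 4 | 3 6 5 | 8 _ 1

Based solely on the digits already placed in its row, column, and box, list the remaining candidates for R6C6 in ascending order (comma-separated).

Row 6 already contains {1, 3, 5, 6, 9}.
Column 6 already contains {1, 3, 4, 5, 8, 9}.
Its 3×3 block (box 5) already contains {1, 3, 4, 5, 6, 8}.
Removing those from 1–9 leaves {2, 7} as the candidates for R6C6.

2,7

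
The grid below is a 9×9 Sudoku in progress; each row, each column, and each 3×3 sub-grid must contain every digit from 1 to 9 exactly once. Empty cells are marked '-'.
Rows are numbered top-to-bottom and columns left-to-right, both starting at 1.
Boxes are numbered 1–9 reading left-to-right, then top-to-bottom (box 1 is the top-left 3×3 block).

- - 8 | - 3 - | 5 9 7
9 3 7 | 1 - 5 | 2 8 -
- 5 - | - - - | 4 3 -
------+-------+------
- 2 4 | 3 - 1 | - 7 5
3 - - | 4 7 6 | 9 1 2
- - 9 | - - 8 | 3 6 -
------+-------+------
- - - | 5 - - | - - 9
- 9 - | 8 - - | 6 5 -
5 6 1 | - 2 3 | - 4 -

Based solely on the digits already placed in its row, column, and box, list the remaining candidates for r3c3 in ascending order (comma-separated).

2,6

Row 3 already contains {3, 4, 5}.
Column 3 already contains {1, 4, 7, 8, 9}.
Its 3×3 block (box 1) already contains {3, 5, 7, 8, 9}.
Removing those from 1–9 leaves {2, 6} as the candidates for r3c3.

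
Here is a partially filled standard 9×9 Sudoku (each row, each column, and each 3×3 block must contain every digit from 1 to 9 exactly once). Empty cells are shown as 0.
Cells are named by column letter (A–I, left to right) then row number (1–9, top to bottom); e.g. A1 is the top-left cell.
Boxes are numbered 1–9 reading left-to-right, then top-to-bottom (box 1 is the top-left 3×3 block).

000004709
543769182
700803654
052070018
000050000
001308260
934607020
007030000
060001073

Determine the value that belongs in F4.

Row 4 already contains {1, 2, 5, 7, 8}.
Column F already contains {1, 3, 4, 7, 8, 9}.
Its 3×3 block (box 5) already contains {3, 5, 7, 8}.
The only value from 1–9 not eliminated is 6, so F4 = 6.

6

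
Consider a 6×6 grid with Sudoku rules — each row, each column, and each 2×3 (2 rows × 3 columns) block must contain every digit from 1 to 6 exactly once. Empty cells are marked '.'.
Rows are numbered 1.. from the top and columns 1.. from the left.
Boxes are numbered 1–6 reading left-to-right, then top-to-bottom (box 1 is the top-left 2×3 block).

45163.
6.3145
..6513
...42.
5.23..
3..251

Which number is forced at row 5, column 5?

6

Row 5 already contains {2, 3, 5}.
Column 5 already contains {1, 2, 3, 4, 5}.
Its 2×3 block (box 6) already contains {1, 2, 3, 5}.
The only value from 1–6 not eliminated is 6, so row 5, column 5 = 6.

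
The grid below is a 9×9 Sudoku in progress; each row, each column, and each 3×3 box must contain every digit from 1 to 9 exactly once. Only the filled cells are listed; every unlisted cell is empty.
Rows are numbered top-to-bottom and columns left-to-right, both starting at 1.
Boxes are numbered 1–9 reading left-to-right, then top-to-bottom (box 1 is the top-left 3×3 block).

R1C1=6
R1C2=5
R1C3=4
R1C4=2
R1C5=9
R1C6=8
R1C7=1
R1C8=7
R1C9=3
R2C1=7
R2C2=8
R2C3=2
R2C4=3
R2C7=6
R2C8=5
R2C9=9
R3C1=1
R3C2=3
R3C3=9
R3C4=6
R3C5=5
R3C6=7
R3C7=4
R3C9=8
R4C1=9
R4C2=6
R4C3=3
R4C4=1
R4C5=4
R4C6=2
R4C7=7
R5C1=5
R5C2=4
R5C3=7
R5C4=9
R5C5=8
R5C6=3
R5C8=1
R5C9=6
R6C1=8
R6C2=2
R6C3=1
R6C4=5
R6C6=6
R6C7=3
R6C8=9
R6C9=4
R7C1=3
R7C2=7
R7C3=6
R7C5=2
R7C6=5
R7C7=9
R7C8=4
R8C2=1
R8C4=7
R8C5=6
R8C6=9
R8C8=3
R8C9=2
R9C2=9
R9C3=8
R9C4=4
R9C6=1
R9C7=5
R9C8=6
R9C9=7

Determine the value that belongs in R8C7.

Row 8 already contains {1, 2, 3, 6, 7, 9}.
Column 7 already contains {1, 3, 4, 5, 6, 7, 9}.
Its 3×3 block (box 9) already contains {2, 3, 4, 5, 6, 7, 9}.
The only value from 1–9 not eliminated is 8, so R8C7 = 8.

8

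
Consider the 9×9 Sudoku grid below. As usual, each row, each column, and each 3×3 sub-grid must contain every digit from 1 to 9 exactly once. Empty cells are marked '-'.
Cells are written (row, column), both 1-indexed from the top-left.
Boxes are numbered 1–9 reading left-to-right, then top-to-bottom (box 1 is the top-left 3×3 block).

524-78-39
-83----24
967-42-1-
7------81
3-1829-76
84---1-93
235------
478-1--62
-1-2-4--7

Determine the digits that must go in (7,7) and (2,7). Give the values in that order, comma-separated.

For (7,7):
  Consider where 1 can go in column 7.
  (1,7) is out (box 3 already has a 1). (2,7) is out (box 3 already has a 1). (3,7) is out (row 3 already has a 1). (4,7) is out (row 4 already has a 1). The remaining empty cells in column 7 are similarly blocked.
  So the only cell in column 7 that can hold 1 is (7,7).
  So (7,7) = 1.
For (2,7):
  Consider where 7 can go in box 3.
  (1,7) is out (row 1 already has a 7).
  (3,7) is out (row 3 already has a 7).
  (3,9) is out (row 3 already has a 7).
  So the only cell in box 3 that can hold 7 is (2,7).
  So (2,7) = 7.

1,7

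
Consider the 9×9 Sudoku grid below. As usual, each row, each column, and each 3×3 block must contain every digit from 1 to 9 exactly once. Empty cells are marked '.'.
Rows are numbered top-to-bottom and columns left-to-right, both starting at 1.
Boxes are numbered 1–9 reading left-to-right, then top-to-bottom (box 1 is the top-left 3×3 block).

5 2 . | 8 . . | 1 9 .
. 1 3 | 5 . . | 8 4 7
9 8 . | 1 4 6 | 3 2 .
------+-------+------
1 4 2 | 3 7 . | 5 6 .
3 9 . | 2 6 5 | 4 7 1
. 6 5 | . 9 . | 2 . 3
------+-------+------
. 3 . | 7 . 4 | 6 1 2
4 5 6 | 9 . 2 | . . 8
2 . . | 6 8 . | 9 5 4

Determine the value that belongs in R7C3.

Cell R7C3 itself could take any of {8, 9} by direct elimination.
Consider where 9 can go in box 7.
R7C1 is out (column 1 already has a 9).
R9C2 is out (row 9 already has a 9).
R9C3 is out (row 9 already has a 9).
So the only cell in box 7 that can hold 9 is R7C3.
Therefore R7C3 = 9.

9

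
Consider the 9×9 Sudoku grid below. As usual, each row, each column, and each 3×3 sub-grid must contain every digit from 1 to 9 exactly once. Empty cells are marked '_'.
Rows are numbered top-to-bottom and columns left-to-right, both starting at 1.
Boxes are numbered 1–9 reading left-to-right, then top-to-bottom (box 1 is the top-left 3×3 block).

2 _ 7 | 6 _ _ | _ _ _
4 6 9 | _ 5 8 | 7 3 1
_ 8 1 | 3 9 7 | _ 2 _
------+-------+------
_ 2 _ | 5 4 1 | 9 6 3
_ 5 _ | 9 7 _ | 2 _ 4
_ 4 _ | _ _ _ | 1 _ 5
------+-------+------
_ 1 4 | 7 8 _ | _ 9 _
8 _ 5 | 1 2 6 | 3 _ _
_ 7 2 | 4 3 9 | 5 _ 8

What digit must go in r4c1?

Row 4 already contains {1, 2, 3, 4, 5, 6, 9}.
Column 1 already contains {2, 4, 8}.
Its 3×3 block (box 4) already contains {2, 4, 5}.
The only value from 1–9 not eliminated is 7, so r4c1 = 7.

7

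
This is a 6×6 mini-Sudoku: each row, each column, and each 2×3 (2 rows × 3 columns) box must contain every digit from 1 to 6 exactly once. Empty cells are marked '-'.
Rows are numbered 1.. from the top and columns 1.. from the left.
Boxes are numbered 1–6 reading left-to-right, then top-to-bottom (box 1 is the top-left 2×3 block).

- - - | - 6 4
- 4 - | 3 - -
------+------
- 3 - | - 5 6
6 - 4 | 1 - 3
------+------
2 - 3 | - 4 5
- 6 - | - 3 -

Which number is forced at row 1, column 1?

3

Cell row 1, column 1 itself could take any of {1, 3, 5} by direct elimination.
Consider where 3 can go in column 1.
row 2, column 1 is out (row 2 already has a 3).
row 3, column 1 is out (row 3 already has a 3).
row 6, column 1 is out (row 6 already has a 3).
So the only cell in column 1 that can hold 3 is row 1, column 1.
Therefore row 1, column 1 = 3.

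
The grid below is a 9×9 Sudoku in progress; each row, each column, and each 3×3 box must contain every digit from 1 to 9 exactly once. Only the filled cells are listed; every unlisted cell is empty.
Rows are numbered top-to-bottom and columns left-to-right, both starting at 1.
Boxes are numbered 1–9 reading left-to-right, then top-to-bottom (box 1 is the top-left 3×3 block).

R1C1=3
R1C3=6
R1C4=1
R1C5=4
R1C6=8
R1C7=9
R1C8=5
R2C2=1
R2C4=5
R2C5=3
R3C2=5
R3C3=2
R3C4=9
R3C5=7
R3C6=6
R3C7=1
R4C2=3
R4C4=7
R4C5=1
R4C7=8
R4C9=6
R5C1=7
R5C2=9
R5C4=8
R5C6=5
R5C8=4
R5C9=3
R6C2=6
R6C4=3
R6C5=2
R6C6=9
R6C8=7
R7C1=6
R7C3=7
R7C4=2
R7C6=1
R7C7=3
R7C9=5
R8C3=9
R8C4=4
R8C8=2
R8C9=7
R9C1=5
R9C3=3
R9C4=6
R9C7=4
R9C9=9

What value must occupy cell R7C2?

Cell R7C2 itself could take any of {4, 8} by direct elimination.
Consider where 4 can go in column 2.
R1C2 is out (row 1 already has a 4).
R8C2 is out (row 8 already has a 4).
R9C2 is out (row 9 already has a 4).
So the only cell in column 2 that can hold 4 is R7C2.
Therefore R7C2 = 4.

4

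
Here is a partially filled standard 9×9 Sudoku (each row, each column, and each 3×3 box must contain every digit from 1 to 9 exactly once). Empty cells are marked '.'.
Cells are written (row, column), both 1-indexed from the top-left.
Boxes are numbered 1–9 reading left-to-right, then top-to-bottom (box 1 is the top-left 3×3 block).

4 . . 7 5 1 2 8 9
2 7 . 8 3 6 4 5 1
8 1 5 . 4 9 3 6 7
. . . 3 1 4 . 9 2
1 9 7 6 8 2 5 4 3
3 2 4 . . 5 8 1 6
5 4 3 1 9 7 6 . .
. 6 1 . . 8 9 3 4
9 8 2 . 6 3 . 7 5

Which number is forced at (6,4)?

9

Row 6 already contains {1, 2, 3, 4, 5, 6, 8}.
Column 4 already contains {1, 3, 6, 7, 8}.
Its 3×3 block (box 5) already contains {1, 2, 3, 4, 5, 6, 8}.
The only value from 1–9 not eliminated is 9, so (6,4) = 9.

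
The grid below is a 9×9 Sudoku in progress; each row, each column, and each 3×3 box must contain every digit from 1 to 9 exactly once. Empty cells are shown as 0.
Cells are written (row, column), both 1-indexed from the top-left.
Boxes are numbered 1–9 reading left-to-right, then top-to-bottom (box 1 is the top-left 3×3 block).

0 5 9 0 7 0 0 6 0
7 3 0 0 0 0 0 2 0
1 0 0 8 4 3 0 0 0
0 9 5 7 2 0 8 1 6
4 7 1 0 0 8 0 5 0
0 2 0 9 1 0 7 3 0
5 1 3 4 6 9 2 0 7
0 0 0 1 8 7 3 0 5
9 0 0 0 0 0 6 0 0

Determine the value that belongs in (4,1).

3

Row 4 already contains {1, 2, 5, 6, 7, 8, 9}.
Column 1 already contains {1, 4, 5, 7, 9}.
Its 3×3 block (box 4) already contains {1, 2, 4, 5, 7, 9}.
The only value from 1–9 not eliminated is 3, so (4,1) = 3.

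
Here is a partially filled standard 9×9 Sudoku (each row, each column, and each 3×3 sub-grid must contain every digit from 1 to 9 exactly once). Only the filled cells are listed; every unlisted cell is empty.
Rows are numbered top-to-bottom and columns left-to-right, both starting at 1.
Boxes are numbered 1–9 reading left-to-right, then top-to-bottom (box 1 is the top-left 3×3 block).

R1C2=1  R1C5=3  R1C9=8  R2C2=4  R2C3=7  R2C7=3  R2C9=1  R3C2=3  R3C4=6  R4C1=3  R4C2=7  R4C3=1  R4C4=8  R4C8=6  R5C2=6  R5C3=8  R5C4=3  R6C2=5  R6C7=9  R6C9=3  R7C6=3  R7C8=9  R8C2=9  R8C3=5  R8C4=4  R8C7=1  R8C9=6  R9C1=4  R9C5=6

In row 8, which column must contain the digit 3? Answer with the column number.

Consider where 3 can go in row 8.
R8C1 is out (column 1 already has a 3).
R8C5 is out (column 5 already has a 3).
R8C6 is out (column 6 already has a 3).
So the only cell in row 8 that can hold 3 is R8C8.
That is column 8.

8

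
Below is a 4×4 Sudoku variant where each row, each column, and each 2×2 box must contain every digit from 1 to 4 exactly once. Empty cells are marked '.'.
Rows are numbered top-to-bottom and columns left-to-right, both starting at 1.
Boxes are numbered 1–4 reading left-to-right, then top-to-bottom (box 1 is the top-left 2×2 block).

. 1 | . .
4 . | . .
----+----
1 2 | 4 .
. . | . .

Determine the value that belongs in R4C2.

Cell R4C2 itself could take any of {3, 4} by direct elimination.
Consider where 4 can go in box 3.
R4C1 is out (column 1 already has a 4).
So the only cell in box 3 that can hold 4 is R4C2.
Therefore R4C2 = 4.

4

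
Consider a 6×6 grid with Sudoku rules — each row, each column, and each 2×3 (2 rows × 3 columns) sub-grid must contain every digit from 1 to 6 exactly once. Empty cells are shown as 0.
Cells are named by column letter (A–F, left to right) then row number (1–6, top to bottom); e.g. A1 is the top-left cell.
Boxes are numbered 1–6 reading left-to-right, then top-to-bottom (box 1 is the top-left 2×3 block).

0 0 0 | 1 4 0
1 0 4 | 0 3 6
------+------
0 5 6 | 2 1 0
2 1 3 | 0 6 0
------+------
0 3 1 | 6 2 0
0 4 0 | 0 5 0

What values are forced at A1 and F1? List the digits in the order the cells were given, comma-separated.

3,2

For A1:
  Consider where 3 can go in row 1.
  B1 is out (column B already has a 3).
  C1 is out (column C already has a 3).
  F1 is out (box 2 already has a 3).
  So the only cell in row 1 that can hold 3 is A1.
  So A1 = 3.
For F1:
  Consider where 2 can go in box 2.
  D2 is out (column D already has a 2).
  So the only cell in box 2 that can hold 2 is F1.
  So F1 = 2.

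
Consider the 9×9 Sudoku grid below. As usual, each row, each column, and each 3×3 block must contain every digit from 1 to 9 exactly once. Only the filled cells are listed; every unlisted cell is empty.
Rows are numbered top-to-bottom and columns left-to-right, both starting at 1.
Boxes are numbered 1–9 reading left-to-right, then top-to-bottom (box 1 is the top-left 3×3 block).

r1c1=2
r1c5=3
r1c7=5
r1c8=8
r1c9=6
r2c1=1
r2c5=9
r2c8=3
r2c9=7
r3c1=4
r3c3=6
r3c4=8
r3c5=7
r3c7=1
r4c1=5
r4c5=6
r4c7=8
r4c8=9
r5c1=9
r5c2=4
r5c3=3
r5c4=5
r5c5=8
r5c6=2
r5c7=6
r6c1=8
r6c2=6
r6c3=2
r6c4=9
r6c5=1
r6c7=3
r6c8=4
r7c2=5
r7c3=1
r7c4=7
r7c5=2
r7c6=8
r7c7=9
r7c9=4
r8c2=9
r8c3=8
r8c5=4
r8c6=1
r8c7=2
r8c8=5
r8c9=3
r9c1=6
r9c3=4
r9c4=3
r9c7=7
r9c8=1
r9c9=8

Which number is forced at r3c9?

9

Cell r3c9 itself could take any of {2, 9} by direct elimination.
Consider where 9 can go in box 3.
r2c7 is out (row 2 already has a 9).
r3c8 is out (column 8 already has a 9).
So the only cell in box 3 that can hold 9 is r3c9.
Therefore r3c9 = 9.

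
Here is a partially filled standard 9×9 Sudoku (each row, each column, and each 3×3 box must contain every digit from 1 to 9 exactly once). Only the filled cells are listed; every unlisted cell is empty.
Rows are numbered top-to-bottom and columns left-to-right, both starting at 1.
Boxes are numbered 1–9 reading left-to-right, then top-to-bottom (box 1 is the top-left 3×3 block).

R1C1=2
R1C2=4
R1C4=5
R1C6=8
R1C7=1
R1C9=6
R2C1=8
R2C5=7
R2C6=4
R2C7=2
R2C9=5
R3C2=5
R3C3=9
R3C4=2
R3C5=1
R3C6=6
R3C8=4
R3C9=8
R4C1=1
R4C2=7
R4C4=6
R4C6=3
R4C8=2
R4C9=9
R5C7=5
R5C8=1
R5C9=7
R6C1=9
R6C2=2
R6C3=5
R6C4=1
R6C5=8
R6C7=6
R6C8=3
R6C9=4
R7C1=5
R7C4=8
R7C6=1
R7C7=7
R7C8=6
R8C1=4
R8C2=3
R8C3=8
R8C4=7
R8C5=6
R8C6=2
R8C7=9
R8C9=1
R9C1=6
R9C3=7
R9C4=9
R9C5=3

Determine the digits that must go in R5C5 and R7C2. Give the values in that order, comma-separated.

For R5C5:
  Consider where 2 can go in box 5.
  R4C5 is out (row 4 already has a 2).
  R5C4 is out (column 4 already has a 2).
  R5C6 is out (column 6 already has a 2).
  R6C6 is out (row 6 already has a 2).
  So the only cell in box 5 that can hold 2 is R5C5.
  So R5C5 = 2.
For R7C2:
  Row 7 already contains {1, 5, 6, 7, 8}.
  Column 2 already contains {2, 3, 4, 5, 7}.
  Its 3×3 block (box 7) already contains {3, 4, 5, 6, 7, 8}.
  The only value from 1–9 not eliminated is 9, so R7C2 = 9.

2,9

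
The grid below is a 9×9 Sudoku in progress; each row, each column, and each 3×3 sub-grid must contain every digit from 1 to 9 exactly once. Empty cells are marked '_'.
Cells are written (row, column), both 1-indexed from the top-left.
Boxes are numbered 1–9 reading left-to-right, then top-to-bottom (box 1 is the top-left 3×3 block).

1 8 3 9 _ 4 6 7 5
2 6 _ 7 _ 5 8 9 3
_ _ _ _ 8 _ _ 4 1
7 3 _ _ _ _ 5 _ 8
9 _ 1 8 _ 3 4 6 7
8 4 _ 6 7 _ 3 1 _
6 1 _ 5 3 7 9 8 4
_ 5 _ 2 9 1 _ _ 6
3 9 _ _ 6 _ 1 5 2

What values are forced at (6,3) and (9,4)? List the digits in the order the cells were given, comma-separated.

For (6,3):
  Consider where 5 can go in row 6.
  (6,6) is out (column 6 already has a 5).
  (6,9) is out (column 9 already has a 5).
  So the only cell in row 6 that can hold 5 is (6,3).
  So (6,3) = 5.
For (9,4):
  Row 9 already contains {1, 2, 3, 5, 6, 9}.
  Column 4 already contains {2, 5, 6, 7, 8, 9}.
  Its 3×3 block (box 8) already contains {1, 2, 3, 5, 6, 7, 9}.
  The only value from 1–9 not eliminated is 4, so (9,4) = 4.

5,4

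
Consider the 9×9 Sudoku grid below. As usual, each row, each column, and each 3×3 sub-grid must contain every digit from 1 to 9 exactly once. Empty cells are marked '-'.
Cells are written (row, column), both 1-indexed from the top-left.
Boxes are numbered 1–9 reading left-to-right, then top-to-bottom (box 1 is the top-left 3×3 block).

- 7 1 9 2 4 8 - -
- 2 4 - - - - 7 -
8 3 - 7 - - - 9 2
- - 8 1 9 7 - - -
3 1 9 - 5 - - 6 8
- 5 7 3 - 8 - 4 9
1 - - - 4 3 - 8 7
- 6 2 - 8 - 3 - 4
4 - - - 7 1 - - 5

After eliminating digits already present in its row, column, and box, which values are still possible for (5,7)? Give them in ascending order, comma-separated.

2,7

Row 5 already contains {1, 3, 5, 6, 8, 9}.
Column 7 already contains {3, 8}.
Its 3×3 block (box 6) already contains {4, 6, 8, 9}.
Removing those from 1–9 leaves {2, 7} as the candidates for (5,7).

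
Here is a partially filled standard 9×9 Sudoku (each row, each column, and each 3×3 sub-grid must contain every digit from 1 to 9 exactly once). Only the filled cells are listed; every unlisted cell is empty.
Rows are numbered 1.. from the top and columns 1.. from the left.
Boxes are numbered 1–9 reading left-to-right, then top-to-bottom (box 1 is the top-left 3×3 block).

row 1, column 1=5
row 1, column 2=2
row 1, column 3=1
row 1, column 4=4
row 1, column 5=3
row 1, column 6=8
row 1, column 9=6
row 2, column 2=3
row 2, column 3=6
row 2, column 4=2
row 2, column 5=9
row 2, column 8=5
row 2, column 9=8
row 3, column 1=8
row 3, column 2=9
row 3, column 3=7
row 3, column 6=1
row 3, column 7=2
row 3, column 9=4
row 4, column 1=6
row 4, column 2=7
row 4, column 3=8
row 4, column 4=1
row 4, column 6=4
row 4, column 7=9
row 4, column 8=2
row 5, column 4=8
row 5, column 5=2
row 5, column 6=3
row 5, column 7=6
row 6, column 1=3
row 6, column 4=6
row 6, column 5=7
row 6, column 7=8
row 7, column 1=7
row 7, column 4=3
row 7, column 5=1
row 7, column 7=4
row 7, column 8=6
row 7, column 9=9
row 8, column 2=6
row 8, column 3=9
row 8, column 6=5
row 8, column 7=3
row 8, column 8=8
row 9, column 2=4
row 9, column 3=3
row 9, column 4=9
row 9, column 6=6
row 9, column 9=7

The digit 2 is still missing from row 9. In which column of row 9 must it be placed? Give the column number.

1

Consider where 2 can go in row 9.
row 9, column 5 is out (column 5 already has a 2).
row 9, column 7 is out (column 7 already has a 2).
row 9, column 8 is out (column 8 already has a 2).
So the only cell in row 9 that can hold 2 is row 9, column 1.
That is column 1.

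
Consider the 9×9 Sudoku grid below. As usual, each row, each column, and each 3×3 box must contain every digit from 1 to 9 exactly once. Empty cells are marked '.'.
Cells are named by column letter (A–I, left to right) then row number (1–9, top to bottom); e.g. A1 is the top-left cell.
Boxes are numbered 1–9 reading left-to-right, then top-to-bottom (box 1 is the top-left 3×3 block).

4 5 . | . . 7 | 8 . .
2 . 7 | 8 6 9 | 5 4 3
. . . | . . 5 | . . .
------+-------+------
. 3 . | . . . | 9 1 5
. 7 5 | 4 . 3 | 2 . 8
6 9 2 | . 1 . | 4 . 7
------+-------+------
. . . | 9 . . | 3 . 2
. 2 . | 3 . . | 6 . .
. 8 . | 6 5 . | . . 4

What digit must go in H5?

Row 5 already contains {2, 3, 4, 5, 7, 8}.
Column H already contains {1, 4}.
Its 3×3 block (box 6) already contains {1, 2, 4, 5, 7, 8, 9}.
The only value from 1–9 not eliminated is 6, so H5 = 6.

6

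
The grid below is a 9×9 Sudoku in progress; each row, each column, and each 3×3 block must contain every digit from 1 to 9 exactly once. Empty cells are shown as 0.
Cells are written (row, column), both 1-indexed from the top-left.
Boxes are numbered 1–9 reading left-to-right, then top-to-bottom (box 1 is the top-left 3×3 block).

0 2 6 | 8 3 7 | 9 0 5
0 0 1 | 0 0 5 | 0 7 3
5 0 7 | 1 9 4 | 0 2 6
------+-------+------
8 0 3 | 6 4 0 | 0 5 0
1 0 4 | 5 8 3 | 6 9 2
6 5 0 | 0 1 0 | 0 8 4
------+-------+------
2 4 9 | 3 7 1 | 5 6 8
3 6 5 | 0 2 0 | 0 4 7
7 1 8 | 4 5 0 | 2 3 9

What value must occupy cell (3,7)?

8

Row 3 already contains {1, 2, 4, 5, 6, 7, 9}.
Column 7 already contains {2, 5, 6, 9}.
Its 3×3 block (box 3) already contains {2, 3, 5, 6, 7, 9}.
The only value from 1–9 not eliminated is 8, so (3,7) = 8.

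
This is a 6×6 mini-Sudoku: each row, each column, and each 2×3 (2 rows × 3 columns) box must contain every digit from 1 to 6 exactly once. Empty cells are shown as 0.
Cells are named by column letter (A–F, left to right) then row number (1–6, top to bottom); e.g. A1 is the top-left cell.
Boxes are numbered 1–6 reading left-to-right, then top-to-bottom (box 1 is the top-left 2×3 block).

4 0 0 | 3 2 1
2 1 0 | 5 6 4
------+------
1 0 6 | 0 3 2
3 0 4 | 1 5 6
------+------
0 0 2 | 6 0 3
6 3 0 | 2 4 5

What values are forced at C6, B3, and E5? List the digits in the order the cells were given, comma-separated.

For C6:
  Row 6 already contains {2, 3, 4, 5, 6}.
  Column C already contains {2, 4, 6}.
  Its 2×3 block (box 5) already contains {2, 3, 6}.
  The only value from 1–6 not eliminated is 1, so C6 = 1.
For B3:
  Row 3 already contains {1, 2, 3, 6}.
  Column B already contains {1, 3}.
  Its 2×3 block (box 3) already contains {1, 3, 4, 6}.
  The only value from 1–6 not eliminated is 5, so B3 = 5.
For E5:
  Row 5 already contains {2, 3, 6}.
  Column E already contains {2, 3, 4, 5, 6}.
  Its 2×3 block (box 6) already contains {2, 3, 4, 5, 6}.
  The only value from 1–6 not eliminated is 1, so E5 = 1.

1,5,1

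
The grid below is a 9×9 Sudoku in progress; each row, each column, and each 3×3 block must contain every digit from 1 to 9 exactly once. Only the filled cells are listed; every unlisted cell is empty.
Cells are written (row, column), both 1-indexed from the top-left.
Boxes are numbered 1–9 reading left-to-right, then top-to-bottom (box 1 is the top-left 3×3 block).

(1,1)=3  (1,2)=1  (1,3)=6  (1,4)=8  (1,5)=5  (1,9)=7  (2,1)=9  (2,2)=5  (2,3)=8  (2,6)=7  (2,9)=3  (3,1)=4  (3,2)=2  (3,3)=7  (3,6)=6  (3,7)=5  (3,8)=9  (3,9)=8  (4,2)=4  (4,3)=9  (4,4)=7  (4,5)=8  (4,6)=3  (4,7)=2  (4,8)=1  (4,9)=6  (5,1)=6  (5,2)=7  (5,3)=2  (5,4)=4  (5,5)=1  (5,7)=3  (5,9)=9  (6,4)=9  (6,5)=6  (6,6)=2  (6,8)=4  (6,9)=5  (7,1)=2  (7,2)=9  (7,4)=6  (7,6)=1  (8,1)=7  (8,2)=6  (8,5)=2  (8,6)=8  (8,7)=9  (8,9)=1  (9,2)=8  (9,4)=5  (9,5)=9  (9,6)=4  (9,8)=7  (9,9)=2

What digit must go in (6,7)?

Cell (6,7) itself could take any of {7, 8} by direct elimination.
Consider where 7 can go in box 6.
(5,8) is out (row 5 already has a 7).
So the only cell in box 6 that can hold 7 is (6,7).
Therefore (6,7) = 7.

7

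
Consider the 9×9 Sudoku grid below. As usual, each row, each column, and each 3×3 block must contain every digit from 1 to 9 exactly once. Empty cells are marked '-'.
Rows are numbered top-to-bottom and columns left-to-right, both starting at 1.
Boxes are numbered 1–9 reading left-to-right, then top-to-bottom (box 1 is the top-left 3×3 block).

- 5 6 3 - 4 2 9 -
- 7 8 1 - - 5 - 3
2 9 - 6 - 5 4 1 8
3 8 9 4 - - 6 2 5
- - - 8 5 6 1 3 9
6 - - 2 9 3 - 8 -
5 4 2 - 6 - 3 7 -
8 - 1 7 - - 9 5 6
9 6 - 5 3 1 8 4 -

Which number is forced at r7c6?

8

Cell r7c6 itself could take any of {8, 9} by direct elimination.
Consider where 8 can go in box 8.
r7c4 is out (column 4 already has a 8).
r8c5 is out (row 8 already has a 8).
r8c6 is out (row 8 already has a 8).
So the only cell in box 8 that can hold 8 is r7c6.
Therefore r7c6 = 8.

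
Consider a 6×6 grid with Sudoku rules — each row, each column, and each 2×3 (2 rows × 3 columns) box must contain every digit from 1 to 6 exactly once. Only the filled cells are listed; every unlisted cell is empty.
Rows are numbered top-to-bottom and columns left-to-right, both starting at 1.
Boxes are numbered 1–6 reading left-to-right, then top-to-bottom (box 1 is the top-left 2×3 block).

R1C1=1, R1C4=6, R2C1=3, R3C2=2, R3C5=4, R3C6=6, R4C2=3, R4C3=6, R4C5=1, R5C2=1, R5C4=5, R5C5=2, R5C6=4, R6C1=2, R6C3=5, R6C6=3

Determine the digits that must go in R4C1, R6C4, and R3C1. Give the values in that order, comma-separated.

For R4C1:
  Consider where 4 can go in box 3.
  R3C1 is out (row 3 already has a 4).
  R3C3 is out (row 3 already has a 4).
  So the only cell in box 3 that can hold 4 is R4C1.
  So R4C1 = 4.
For R6C4:
  Row 6 already contains {2, 3, 5}.
  Column 4 already contains {5, 6}.
  Its 2×3 block (box 6) already contains {2, 3, 4, 5}.
  The only value from 1–6 not eliminated is 1, so R6C4 = 1.
For R3C1:
  Row 3 already contains {2, 4, 6}.
  Column 1 already contains {1, 2, 3}.
  Its 2×3 block (box 3) already contains {2, 3, 6}.
  The only value from 1–6 not eliminated is 5, so R3C1 = 5.

4,1,5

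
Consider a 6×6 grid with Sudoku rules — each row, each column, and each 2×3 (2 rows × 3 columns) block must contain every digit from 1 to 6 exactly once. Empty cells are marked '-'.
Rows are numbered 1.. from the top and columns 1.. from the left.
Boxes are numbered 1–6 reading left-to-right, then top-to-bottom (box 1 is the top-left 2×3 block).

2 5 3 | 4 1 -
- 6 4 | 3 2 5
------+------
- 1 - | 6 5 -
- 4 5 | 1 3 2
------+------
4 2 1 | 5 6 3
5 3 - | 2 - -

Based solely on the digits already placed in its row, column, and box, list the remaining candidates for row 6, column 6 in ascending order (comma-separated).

Row 6 already contains {2, 3, 5}.
Column 6 already contains {2, 3, 5}.
Its 2×3 block (box 6) already contains {2, 3, 5, 6}.
Removing those from 1–6 leaves {1, 4} as the candidates for row 6, column 6.

1,4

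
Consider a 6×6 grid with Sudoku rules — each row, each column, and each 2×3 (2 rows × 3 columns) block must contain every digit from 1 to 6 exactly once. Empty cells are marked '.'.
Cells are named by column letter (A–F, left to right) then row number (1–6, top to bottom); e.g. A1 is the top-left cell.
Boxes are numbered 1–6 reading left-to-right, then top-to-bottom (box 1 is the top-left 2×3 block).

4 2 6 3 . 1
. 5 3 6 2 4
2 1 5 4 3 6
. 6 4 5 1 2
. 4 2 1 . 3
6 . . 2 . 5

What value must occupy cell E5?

6

Row 5 already contains {1, 2, 3, 4}.
Column E already contains {1, 2, 3}.
Its 2×3 block (box 6) already contains {1, 2, 3, 5}.
The only value from 1–6 not eliminated is 6, so E5 = 6.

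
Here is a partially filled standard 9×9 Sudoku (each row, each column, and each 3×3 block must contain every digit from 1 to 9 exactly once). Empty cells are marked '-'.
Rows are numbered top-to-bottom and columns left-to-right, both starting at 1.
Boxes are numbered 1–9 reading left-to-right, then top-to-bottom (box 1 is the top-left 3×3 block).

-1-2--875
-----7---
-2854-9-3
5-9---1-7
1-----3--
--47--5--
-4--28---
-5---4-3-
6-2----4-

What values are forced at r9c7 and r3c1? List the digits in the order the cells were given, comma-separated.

For r9c7:
  Row 9 already contains {2, 4, 6}.
  Column 7 already contains {1, 3, 5, 8, 9}.
  Its 3×3 block (box 9) already contains {3, 4}.
  The only value from 1–9 not eliminated is 7, so r9c7 = 7.
For r3c1:
  Row 3 already contains {2, 3, 4, 5, 8, 9}.
  Column 1 already contains {1, 5, 6}.
  Its 3×3 block (box 1) already contains {1, 2, 8}.
  The only value from 1–9 not eliminated is 7, so r3c1 = 7.

7,7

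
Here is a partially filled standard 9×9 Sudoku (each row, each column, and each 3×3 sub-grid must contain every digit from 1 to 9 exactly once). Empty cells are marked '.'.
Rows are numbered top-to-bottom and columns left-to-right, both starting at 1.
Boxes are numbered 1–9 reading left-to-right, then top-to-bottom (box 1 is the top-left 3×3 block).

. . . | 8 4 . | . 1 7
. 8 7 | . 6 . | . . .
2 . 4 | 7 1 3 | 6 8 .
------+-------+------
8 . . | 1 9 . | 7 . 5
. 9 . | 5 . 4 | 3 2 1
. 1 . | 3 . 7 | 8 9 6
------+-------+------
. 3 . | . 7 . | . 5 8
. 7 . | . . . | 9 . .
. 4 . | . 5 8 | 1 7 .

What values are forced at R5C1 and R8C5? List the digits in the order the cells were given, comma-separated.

7,3

For R5C1:
  Consider where 7 can go in box 4.
  R4C2 is out (row 4 already has a 7).
  R4C3 is out (row 4 already has a 7).
  R5C3 is out (column 3 already has a 7).
  R6C1 is out (row 6 already has a 7).
  R6C3 is out (row 6 already has a 7).
  So the only cell in box 4 that can hold 7 is R5C1.
  So R5C1 = 7.
For R8C5:
  Consider where 3 can go in box 8.
  R7C4 is out (row 7 already has a 3).
  R7C6 is out (row 7 already has a 3).
  R8C4 is out (column 4 already has a 3).
  R8C6 is out (column 6 already has a 3).
  R9C4 is out (column 4 already has a 3).
  So the only cell in box 8 that can hold 3 is R8C5.
  So R8C5 = 3.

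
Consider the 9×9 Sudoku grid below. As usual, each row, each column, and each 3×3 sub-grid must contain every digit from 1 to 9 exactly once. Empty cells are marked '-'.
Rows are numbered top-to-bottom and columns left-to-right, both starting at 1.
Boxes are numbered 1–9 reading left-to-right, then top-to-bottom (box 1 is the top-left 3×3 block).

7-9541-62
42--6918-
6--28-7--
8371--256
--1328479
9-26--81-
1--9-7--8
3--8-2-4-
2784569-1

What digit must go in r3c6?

3

Row 3 already contains {2, 6, 7, 8}.
Column 6 already contains {1, 2, 6, 7, 8, 9}.
Its 3×3 block (box 2) already contains {1, 2, 4, 5, 6, 8, 9}.
The only value from 1–9 not eliminated is 3, so r3c6 = 3.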